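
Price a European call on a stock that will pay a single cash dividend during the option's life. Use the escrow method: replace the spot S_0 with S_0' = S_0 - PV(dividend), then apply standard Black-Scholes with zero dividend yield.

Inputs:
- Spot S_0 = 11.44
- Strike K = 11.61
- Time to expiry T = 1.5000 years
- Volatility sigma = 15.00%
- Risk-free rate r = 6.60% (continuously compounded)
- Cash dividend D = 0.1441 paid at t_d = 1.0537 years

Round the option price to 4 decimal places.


Answer: Price = 1.2545

Derivation:
PV(D) = D * exp(-r * t_d) = 0.1441 * 0.93281890 = 0.13441920
S_0' = S_0 - PV(D) = 11.4400 - 0.13441920 = 11.30558080
d1 = (ln(S_0'/K) + (r + sigma^2/2)*T) / (sigma*sqrt(T)) = 0.48611313
d2 = d1 - sigma*sqrt(T) = 0.30240140
exp(-rT) = 0.90574271
N(d1) = 0.68655652; N(d2) = 0.61882695
C = S_0' * N(d1) - K * exp(-rT) * N(d2) = 11.30558080 * 0.68655652 - 11.6100 * 0.90574271 * 0.61882695 = 1.2545


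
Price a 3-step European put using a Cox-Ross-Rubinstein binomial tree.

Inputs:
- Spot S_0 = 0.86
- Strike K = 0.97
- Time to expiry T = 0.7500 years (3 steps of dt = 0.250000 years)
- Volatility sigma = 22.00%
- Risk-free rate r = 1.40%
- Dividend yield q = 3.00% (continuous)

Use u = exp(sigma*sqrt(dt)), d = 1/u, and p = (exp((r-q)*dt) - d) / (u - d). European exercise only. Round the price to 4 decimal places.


dt = T/N = 0.250000
u = exp(sigma*sqrt(dt)) = 1.116278; d = 1/u = 0.895834
p = (exp((r-q)*dt) - d) / (u - d) = 0.454419
Discount per step: exp(-r*dt) = 0.996506
Stock lattice S(k, i) with i counting down-moves:
  k=0: S(0,0) = 0.8600
  k=1: S(1,0) = 0.9600; S(1,1) = 0.7704
  k=2: S(2,0) = 1.0716; S(2,1) = 0.8600; S(2,2) = 0.6902
  k=3: S(3,0) = 1.1962; S(3,1) = 0.9600; S(3,2) = 0.7704; S(3,3) = 0.6183
Terminal payoffs V(N, i) = max(K - S_T, 0):
  V(3,0) = 0.000000; V(3,1) = 0.010001; V(3,2) = 0.199583; V(3,3) = 0.351726
Backward induction: V(k, i) = exp(-r*dt) * [p * V(k+1, i) + (1-p) * V(k+1, i+1)].
  V(2,0) = exp(-r*dt) * [p*0.000000 + (1-p)*0.010001] = 0.005437
  V(2,1) = exp(-r*dt) * [p*0.010001 + (1-p)*0.199583] = 0.113037
  V(2,2) = exp(-r*dt) * [p*0.199583 + (1-p)*0.351726] = 0.281602
  V(1,0) = exp(-r*dt) * [p*0.005437 + (1-p)*0.113037] = 0.063917
  V(1,1) = exp(-r*dt) * [p*0.113037 + (1-p)*0.281602] = 0.204286
  V(0,0) = exp(-r*dt) * [p*0.063917 + (1-p)*0.204286] = 0.140009

Answer: Price = V(0,0) = 0.1400


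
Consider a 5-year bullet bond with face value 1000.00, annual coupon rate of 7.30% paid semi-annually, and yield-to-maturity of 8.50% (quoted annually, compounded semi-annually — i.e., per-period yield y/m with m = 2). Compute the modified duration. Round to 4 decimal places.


Coupon per period c = face * coupon_rate / m = 36.500000
Periods per year m = 2; per-period yield y/m = 0.042500
Number of cashflows N = 10
Cashflows (t years, CF_t, discount factor 1/(1+y/m)^(m*t), PV):
  t = 0.5000: CF_t = 36.500000, DF = 0.959233, PV = 35.011990
  t = 1.0000: CF_t = 36.500000, DF = 0.920127, PV = 33.584643
  t = 1.5000: CF_t = 36.500000, DF = 0.882616, PV = 32.215485
  t = 2.0000: CF_t = 36.500000, DF = 0.846634, PV = 30.902144
  t = 2.5000: CF_t = 36.500000, DF = 0.812119, PV = 29.642344
  t = 3.0000: CF_t = 36.500000, DF = 0.779011, PV = 28.433903
  t = 3.5000: CF_t = 36.500000, DF = 0.747253, PV = 27.274727
  t = 4.0000: CF_t = 36.500000, DF = 0.716789, PV = 26.162808
  t = 4.5000: CF_t = 36.500000, DF = 0.687568, PV = 25.096219
  t = 5.0000: CF_t = 1036.500000, DF = 0.659537, PV = 683.610414
Price P = sum_t PV_t = 951.934678
First compute Macaulay numerator sum_t t * PV_t:
  t * PV_t at t = 0.5000: 17.505995
  t * PV_t at t = 1.0000: 33.584643
  t * PV_t at t = 1.5000: 48.323227
  t * PV_t at t = 2.0000: 61.804288
  t * PV_t at t = 2.5000: 74.105861
  t * PV_t at t = 3.0000: 85.301710
  t * PV_t at t = 3.5000: 95.461546
  t * PV_t at t = 4.0000: 104.651232
  t * PV_t at t = 4.5000: 112.932984
  t * PV_t at t = 5.0000: 3418.052069
Macaulay duration D = 4051.723556 / 951.934678 = 4.256304
Modified duration = D / (1 + y/m) = 4.256304 / (1 + 0.042500) = 4.082786

Answer: Modified duration = 4.0828


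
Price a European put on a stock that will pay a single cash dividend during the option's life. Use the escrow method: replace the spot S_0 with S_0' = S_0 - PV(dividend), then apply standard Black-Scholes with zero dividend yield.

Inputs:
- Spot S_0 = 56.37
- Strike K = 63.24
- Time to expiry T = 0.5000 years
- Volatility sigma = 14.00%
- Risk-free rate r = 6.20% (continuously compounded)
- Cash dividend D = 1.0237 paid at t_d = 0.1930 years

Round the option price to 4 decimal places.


PV(D) = D * exp(-r * t_d) = 1.0237 * 0.98810531 = 1.01152340
S_0' = S_0 - PV(D) = 56.3700 - 1.01152340 = 55.35847660
d1 = (ln(S_0'/K) + (r + sigma^2/2)*T) / (sigma*sqrt(T)) = -0.98194120
d2 = d1 - sigma*sqrt(T) = -1.08093615
exp(-rT) = 0.96947557
N(-d1) = 0.83693559; N(-d2) = 0.86013724
P = K * exp(-rT) * N(-d2) - S_0' * N(-d1) = 63.2400 * 0.96947557 * 0.86013724 - 55.35847660 * 0.83693559 = 6.4032

Answer: Price = 6.4032


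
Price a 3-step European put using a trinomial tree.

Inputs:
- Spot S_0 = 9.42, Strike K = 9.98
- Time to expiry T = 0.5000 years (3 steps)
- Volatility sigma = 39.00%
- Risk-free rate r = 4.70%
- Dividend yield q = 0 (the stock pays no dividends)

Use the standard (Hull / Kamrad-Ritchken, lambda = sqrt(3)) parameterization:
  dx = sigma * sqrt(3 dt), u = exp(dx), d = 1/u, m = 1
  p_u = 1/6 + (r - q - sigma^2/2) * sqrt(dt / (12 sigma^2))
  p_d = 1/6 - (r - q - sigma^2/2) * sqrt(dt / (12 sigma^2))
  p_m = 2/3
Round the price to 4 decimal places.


dt = T/N = 0.166667; dx = sigma*sqrt(3*dt) = 0.275772
u = exp(dx) = 1.317547; d = 1/u = 0.758986
p_u = 0.157888, p_m = 0.666667, p_d = 0.175445
Discount per step: exp(-r*dt) = 0.992197
Stock lattice S(k, j) with j the centered position index:
  k=0: S(0,+0) = 9.4200
  k=1: S(1,-1) = 7.1497; S(1,+0) = 9.4200; S(1,+1) = 12.4113
  k=2: S(2,-2) = 5.4265; S(2,-1) = 7.1497; S(2,+0) = 9.4200; S(2,+1) = 12.4113; S(2,+2) = 16.3525
  k=3: S(3,-3) = 4.1186; S(3,-2) = 5.4265; S(3,-1) = 7.1497; S(3,+0) = 9.4200; S(3,+1) = 12.4113; S(3,+2) = 16.3525; S(3,+3) = 21.5451
Terminal payoffs V(N, j) = max(K - S_T, 0):
  V(3,-3) = 5.861372; V(3,-2) = 4.553514; V(3,-1) = 2.830350; V(3,+0) = 0.560000; V(3,+1) = 0.000000; V(3,+2) = 0.000000; V(3,+3) = 0.000000
Backward induction: V(k, j) = exp(-r*dt) * [p_u * V(k+1, j+1) + p_m * V(k+1, j) + p_d * V(k+1, j-1)]
  V(2,-2) = exp(-r*dt) * [p_u*2.830350 + p_m*4.553514 + p_d*5.861372] = 4.475706
  V(2,-1) = exp(-r*dt) * [p_u*0.560000 + p_m*2.830350 + p_d*4.553514] = 2.752562
  V(2,+0) = exp(-r*dt) * [p_u*0.000000 + p_m*0.560000 + p_d*2.830350] = 0.863117
  V(2,+1) = exp(-r*dt) * [p_u*0.000000 + p_m*0.000000 + p_d*0.560000] = 0.097483
  V(2,+2) = exp(-r*dt) * [p_u*0.000000 + p_m*0.000000 + p_d*0.000000] = 0.000000
  V(1,-1) = exp(-r*dt) * [p_u*0.863117 + p_m*2.752562 + p_d*4.475706] = 2.735049
  V(1,+0) = exp(-r*dt) * [p_u*0.097483 + p_m*0.863117 + p_d*2.752562] = 1.065348
  V(1,+1) = exp(-r*dt) * [p_u*0.000000 + p_m*0.097483 + p_d*0.863117] = 0.214729
  V(0,+0) = exp(-r*dt) * [p_u*0.214729 + p_m*1.065348 + p_d*2.735049] = 1.214436

Answer: Price = V(0,0) = 1.2144


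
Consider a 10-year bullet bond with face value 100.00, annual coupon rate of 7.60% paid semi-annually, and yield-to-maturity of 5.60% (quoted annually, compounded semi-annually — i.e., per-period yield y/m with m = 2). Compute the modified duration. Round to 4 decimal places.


Coupon per period c = face * coupon_rate / m = 3.800000
Periods per year m = 2; per-period yield y/m = 0.028000
Number of cashflows N = 20
Cashflows (t years, CF_t, discount factor 1/(1+y/m)^(m*t), PV):
  t = 0.5000: CF_t = 3.800000, DF = 0.972763, PV = 3.696498
  t = 1.0000: CF_t = 3.800000, DF = 0.946267, PV = 3.595815
  t = 1.5000: CF_t = 3.800000, DF = 0.920493, PV = 3.497875
  t = 2.0000: CF_t = 3.800000, DF = 0.895422, PV = 3.402602
  t = 2.5000: CF_t = 3.800000, DF = 0.871033, PV = 3.309924
  t = 3.0000: CF_t = 3.800000, DF = 0.847308, PV = 3.219770
  t = 3.5000: CF_t = 3.800000, DF = 0.824230, PV = 3.132072
  t = 4.0000: CF_t = 3.800000, DF = 0.801780, PV = 3.046763
  t = 4.5000: CF_t = 3.800000, DF = 0.779941, PV = 2.963777
  t = 5.0000: CF_t = 3.800000, DF = 0.758698, PV = 2.883052
  t = 5.5000: CF_t = 3.800000, DF = 0.738033, PV = 2.804525
  t = 6.0000: CF_t = 3.800000, DF = 0.717931, PV = 2.728137
  t = 6.5000: CF_t = 3.800000, DF = 0.698376, PV = 2.653830
  t = 7.0000: CF_t = 3.800000, DF = 0.679354, PV = 2.581547
  t = 7.5000: CF_t = 3.800000, DF = 0.660851, PV = 2.511232
  t = 8.0000: CF_t = 3.800000, DF = 0.642851, PV = 2.442833
  t = 8.5000: CF_t = 3.800000, DF = 0.625341, PV = 2.376297
  t = 9.0000: CF_t = 3.800000, DF = 0.608309, PV = 2.311573
  t = 9.5000: CF_t = 3.800000, DF = 0.591740, PV = 2.248611
  t = 10.0000: CF_t = 103.800000, DF = 0.575622, PV = 59.749608
Price P = sum_t PV_t = 115.156342
First compute Macaulay numerator sum_t t * PV_t:
  t * PV_t at t = 0.5000: 1.848249
  t * PV_t at t = 1.0000: 3.595815
  t * PV_t at t = 1.5000: 5.246812
  t * PV_t at t = 2.0000: 6.805204
  t * PV_t at t = 2.5000: 8.274810
  t * PV_t at t = 3.0000: 9.659311
  t * PV_t at t = 3.5000: 10.962253
  t * PV_t at t = 4.0000: 12.187052
  t * PV_t at t = 4.5000: 13.336998
  t * PV_t at t = 5.0000: 14.415259
  t * PV_t at t = 5.5000: 15.424888
  t * PV_t at t = 6.0000: 16.368824
  t * PV_t at t = 6.5000: 17.249895
  t * PV_t at t = 7.0000: 18.070827
  t * PV_t at t = 7.5000: 18.834242
  t * PV_t at t = 8.0000: 19.542663
  t * PV_t at t = 8.5000: 20.198521
  t * PV_t at t = 9.0000: 20.804153
  t * PV_t at t = 9.5000: 21.361809
  t * PV_t at t = 10.0000: 597.496080
Macaulay duration D = 851.683666 / 115.156342 = 7.395890
Modified duration = D / (1 + y/m) = 7.395890 / (1 + 0.028000) = 7.194446

Answer: Modified duration = 7.1944


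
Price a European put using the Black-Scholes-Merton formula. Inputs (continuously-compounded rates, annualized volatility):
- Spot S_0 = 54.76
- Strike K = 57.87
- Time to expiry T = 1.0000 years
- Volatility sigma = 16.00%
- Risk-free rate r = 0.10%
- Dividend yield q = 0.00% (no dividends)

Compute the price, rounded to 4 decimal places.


d1 = (ln(S/K) + (r - q + 0.5*sigma^2) * T) / (sigma * sqrt(T)) = -0.25899447
d2 = d1 - sigma * sqrt(T) = -0.41899447
exp(-rT) = 0.99900050; exp(-qT) = 1.00000000
P = K * exp(-rT) * N(-d2) - S_0 * exp(-qT) * N(-d1)
N(-d1) = 0.60218025; N(-d2) = 0.66238991
P = 57.8700 * 0.99900050 * 0.66238991 - 54.7600 * 1.00000000 * 0.60218025 = 5.3188

Answer: Price = 5.3188


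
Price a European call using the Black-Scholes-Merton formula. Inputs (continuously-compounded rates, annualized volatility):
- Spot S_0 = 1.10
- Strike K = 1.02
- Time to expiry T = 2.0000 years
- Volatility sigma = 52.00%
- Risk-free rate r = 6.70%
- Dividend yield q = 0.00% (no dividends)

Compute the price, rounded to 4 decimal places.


d1 = (ln(S/K) + (r - q + 0.5*sigma^2) * T) / (sigma * sqrt(T)) = 0.65258824
d2 = d1 - sigma * sqrt(T) = -0.08280281
exp(-rT) = 0.87459006; exp(-qT) = 1.00000000
C = S_0 * exp(-qT) * N(d1) - K * exp(-rT) * N(d2)
N(d1) = 0.74298912; N(d2) = 0.46700417
C = 1.1000 * 1.00000000 * 0.74298912 - 1.0200 * 0.87459006 * 0.46700417 = 0.4007

Answer: Price = 0.4007


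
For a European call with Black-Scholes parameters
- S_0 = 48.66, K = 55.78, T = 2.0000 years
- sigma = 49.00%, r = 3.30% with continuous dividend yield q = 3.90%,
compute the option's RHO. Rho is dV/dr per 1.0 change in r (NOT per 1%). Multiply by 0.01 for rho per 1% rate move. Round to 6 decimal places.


Answer: Rho = 30.019308

Derivation:
d1 = 0.1321019128; d2 = -0.5608627328
phi(d1) = 0.3954764688; exp(-qT) = 0.9249644265; exp(-rT) = 0.9361308643
N(d2) = 0.2874455586
Rho = K*T*exp(-rT)*N(d2) = 55.7800 * 2.0000 * 0.9361308643 * 0.2874455586 = 30.019308


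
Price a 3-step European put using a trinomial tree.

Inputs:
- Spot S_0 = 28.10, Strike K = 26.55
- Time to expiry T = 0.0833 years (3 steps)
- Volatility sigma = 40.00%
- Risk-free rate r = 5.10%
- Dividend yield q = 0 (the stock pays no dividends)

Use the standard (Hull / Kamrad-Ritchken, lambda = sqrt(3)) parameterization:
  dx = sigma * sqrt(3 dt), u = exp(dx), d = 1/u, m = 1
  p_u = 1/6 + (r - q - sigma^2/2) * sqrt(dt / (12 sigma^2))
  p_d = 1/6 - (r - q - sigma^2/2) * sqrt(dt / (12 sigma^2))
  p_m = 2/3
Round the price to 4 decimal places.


Answer: Price = V(0,0) = 0.6408

Derivation:
dt = T/N = 0.027767; dx = sigma*sqrt(3*dt) = 0.115447
u = exp(dx) = 1.122375; d = 1/u = 0.890968
p_u = 0.163179, p_m = 0.666667, p_d = 0.170154
Discount per step: exp(-r*dt) = 0.998585
Stock lattice S(k, j) with j the centered position index:
  k=0: S(0,+0) = 28.1000
  k=1: S(1,-1) = 25.0362; S(1,+0) = 28.1000; S(1,+1) = 31.5387
  k=2: S(2,-2) = 22.3064; S(2,-1) = 25.0362; S(2,+0) = 28.1000; S(2,+1) = 31.5387; S(2,+2) = 35.3983
  k=3: S(3,-3) = 19.8743; S(3,-2) = 22.3064; S(3,-1) = 25.0362; S(3,+0) = 28.1000; S(3,+1) = 31.5387; S(3,+2) = 35.3983; S(3,+3) = 39.7302
Terminal payoffs V(N, j) = max(K - S_T, 0):
  V(3,-3) = 6.675675; V(3,-2) = 4.243555; V(3,-1) = 1.513804; V(3,+0) = 0.000000; V(3,+1) = 0.000000; V(3,+2) = 0.000000; V(3,+3) = 0.000000
Backward induction: V(k, j) = exp(-r*dt) * [p_u * V(k+1, j+1) + p_m * V(k+1, j) + p_d * V(k+1, j-1)]
  V(2,-2) = exp(-r*dt) * [p_u*1.513804 + p_m*4.243555 + p_d*6.675675] = 4.205991
  V(2,-1) = exp(-r*dt) * [p_u*0.000000 + p_m*1.513804 + p_d*4.243555] = 1.728811
  V(2,+0) = exp(-r*dt) * [p_u*0.000000 + p_m*0.000000 + p_d*1.513804] = 0.257215
  V(2,+1) = exp(-r*dt) * [p_u*0.000000 + p_m*0.000000 + p_d*0.000000] = 0.000000
  V(2,+2) = exp(-r*dt) * [p_u*0.000000 + p_m*0.000000 + p_d*0.000000] = 0.000000
  V(1,-1) = exp(-r*dt) * [p_u*0.257215 + p_m*1.728811 + p_d*4.205991] = 1.907477
  V(1,+0) = exp(-r*dt) * [p_u*0.000000 + p_m*0.257215 + p_d*1.728811] = 0.464982
  V(1,+1) = exp(-r*dt) * [p_u*0.000000 + p_m*0.000000 + p_d*0.257215] = 0.043704
  V(0,+0) = exp(-r*dt) * [p_u*0.043704 + p_m*0.464982 + p_d*1.907477] = 0.640777


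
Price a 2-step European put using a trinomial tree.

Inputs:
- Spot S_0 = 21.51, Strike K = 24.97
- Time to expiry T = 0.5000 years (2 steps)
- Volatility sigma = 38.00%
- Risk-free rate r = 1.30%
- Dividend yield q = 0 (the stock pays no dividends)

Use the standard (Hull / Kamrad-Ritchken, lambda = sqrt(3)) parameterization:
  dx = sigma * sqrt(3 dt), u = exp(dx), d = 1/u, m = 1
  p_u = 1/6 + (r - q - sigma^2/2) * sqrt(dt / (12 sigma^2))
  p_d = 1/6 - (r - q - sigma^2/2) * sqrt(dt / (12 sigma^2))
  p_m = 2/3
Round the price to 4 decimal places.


Answer: Price = V(0,0) = 4.5854

Derivation:
dt = T/N = 0.250000; dx = sigma*sqrt(3*dt) = 0.329090
u = exp(dx) = 1.389702; d = 1/u = 0.719579
p_u = 0.144180, p_m = 0.666667, p_d = 0.189153
Discount per step: exp(-r*dt) = 0.996755
Stock lattice S(k, j) with j the centered position index:
  k=0: S(0,+0) = 21.5100
  k=1: S(1,-1) = 15.4781; S(1,+0) = 21.5100; S(1,+1) = 29.8925
  k=2: S(2,-2) = 11.1377; S(2,-1) = 15.4781; S(2,+0) = 21.5100; S(2,+1) = 29.8925; S(2,+2) = 41.5417
Terminal payoffs V(N, j) = max(K - S_T, 0):
  V(2,-2) = 13.832268; V(2,-1) = 9.491866; V(2,+0) = 3.460000; V(2,+1) = 0.000000; V(2,+2) = 0.000000
Backward induction: V(k, j) = exp(-r*dt) * [p_u * V(k+1, j+1) + p_m * V(k+1, j) + p_d * V(k+1, j-1)]
  V(1,-1) = exp(-r*dt) * [p_u*3.460000 + p_m*9.491866 + p_d*13.832268] = 9.412549
  V(1,+0) = exp(-r*dt) * [p_u*0.000000 + p_m*3.460000 + p_d*9.491866] = 4.088771
  V(1,+1) = exp(-r*dt) * [p_u*0.000000 + p_m*0.000000 + p_d*3.460000] = 0.652346
  V(0,+0) = exp(-r*dt) * [p_u*0.652346 + p_m*4.088771 + p_d*9.412549] = 4.585387


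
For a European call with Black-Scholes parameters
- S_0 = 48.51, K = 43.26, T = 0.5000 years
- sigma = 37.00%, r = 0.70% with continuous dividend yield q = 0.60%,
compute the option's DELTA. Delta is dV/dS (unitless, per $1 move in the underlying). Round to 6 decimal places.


Answer: Delta = 0.713695

Derivation:
d1 = 0.5705263993; d2 = 0.3088968902
phi(d1) = 0.3390225281; exp(-qT) = 0.9970044955; exp(-rT) = 0.9965061179
N(d1) = 0.7158396390
Delta = exp(-qT) * N(d1) = 0.9970044955 * 0.7158396390 = 0.713695


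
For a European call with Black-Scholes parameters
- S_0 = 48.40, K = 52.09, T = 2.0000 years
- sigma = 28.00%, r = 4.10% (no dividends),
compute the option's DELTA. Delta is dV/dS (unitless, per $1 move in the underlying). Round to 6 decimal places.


Answer: Delta = 0.586879

Derivation:
d1 = 0.2195233760; d2 = -0.1764564215
phi(d1) = 0.3894445486; exp(-qT) = 1.0000000000; exp(-rT) = 0.9212719587
N(d1) = 0.5868788137
Delta = exp(-qT) * N(d1) = 1.0000000000 * 0.5868788137 = 0.586879


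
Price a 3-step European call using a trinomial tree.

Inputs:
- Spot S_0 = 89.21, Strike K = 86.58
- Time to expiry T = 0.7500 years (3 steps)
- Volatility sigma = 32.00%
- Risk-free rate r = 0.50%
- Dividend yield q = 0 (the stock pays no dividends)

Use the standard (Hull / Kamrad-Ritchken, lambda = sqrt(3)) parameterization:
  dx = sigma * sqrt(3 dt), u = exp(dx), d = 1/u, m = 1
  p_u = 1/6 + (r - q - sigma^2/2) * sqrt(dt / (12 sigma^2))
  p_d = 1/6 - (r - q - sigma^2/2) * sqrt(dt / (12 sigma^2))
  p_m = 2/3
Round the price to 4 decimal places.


Answer: Price = V(0,0) = 10.7382

Derivation:
dt = T/N = 0.250000; dx = sigma*sqrt(3*dt) = 0.277128
u = exp(dx) = 1.319335; d = 1/u = 0.757957
p_u = 0.145828, p_m = 0.666667, p_d = 0.187505
Discount per step: exp(-r*dt) = 0.998751
Stock lattice S(k, j) with j the centered position index:
  k=0: S(0,+0) = 89.2100
  k=1: S(1,-1) = 67.6174; S(1,+0) = 89.2100; S(1,+1) = 117.6979
  k=2: S(2,-2) = 51.2511; S(2,-1) = 67.6174; S(2,+0) = 89.2100; S(2,+1) = 117.6979; S(2,+2) = 155.2830
  k=3: S(3,-3) = 38.8461; S(3,-2) = 51.2511; S(3,-1) = 67.6174; S(3,+0) = 89.2100; S(3,+1) = 117.6979; S(3,+2) = 155.2830; S(3,+3) = 204.8704
Terminal payoffs V(N, j) = max(S_T - K, 0):
  V(3,-3) = 0.000000; V(3,-2) = 0.000000; V(3,-1) = 0.000000; V(3,+0) = 2.630000; V(3,+1) = 31.117912; V(3,+2) = 68.703022; V(3,+3) = 118.290389
Backward induction: V(k, j) = exp(-r*dt) * [p_u * V(k+1, j+1) + p_m * V(k+1, j) + p_d * V(k+1, j-1)]
  V(2,-2) = exp(-r*dt) * [p_u*0.000000 + p_m*0.000000 + p_d*0.000000] = 0.000000
  V(2,-1) = exp(-r*dt) * [p_u*2.630000 + p_m*0.000000 + p_d*0.000000] = 0.383048
  V(2,+0) = exp(-r*dt) * [p_u*31.117912 + p_m*2.630000 + p_d*0.000000] = 6.283335
  V(2,+1) = exp(-r*dt) * [p_u*68.703022 + p_m*31.117912 + p_d*2.630000] = 31.218186
  V(2,+2) = exp(-r*dt) * [p_u*118.290389 + p_m*68.703022 + p_d*31.117912] = 68.800779
  V(1,-1) = exp(-r*dt) * [p_u*6.283335 + p_m*0.383048 + p_d*0.000000] = 1.170188
  V(1,+0) = exp(-r*dt) * [p_u*31.218186 + p_m*6.283335 + p_d*0.383048] = 8.802187
  V(1,+1) = exp(-r*dt) * [p_u*68.800779 + p_m*31.218186 + p_d*6.283335] = 31.983354
  V(0,+0) = exp(-r*dt) * [p_u*31.983354 + p_m*8.802187 + p_d*1.170188] = 10.738177


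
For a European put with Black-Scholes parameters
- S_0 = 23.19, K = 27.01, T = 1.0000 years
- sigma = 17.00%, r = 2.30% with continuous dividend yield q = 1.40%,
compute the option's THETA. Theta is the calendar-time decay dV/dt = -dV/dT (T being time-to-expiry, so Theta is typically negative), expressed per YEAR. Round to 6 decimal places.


Answer: Theta = -0.329828

Derivation:
d1 = -0.7590353914; d2 = -0.9290353914
phi(d1) = 0.2990914511; exp(-qT) = 0.9860975443; exp(-rT) = 0.9772624838
Theta = -S*exp(-qT)*phi(d1)*sigma/(2*sqrt(T)) + r*K*exp(-rT)*N(-d2) - q*S*exp(-qT)*N(-d1)
N(-d1) = 0.7760843070; N(-d2) = 0.8235646273; sqrt(T) = 1.0000000000
Term 1 = -23.1900 * 0.9860975443 * 0.2990914511 * 0.1700 / (2 * 1.0000000000) = -0.5813578639
Term 2 = 0.0230 * 27.0100 * 0.9772624838 * 0.8235646273 = 0.4999900160
Term 3 = -0.0140 * 23.1900 * 0.9860975443 * 0.7760843070 = -0.2484606193
Theta = -0.5813578639 + (0.4999900160) + (-0.2484606193) = -0.329828


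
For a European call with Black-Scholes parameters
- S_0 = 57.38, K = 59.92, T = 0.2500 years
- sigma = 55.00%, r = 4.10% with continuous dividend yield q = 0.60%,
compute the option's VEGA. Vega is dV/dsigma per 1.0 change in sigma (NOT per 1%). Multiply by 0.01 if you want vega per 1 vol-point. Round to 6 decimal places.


Answer: Vega = 11.427701

Derivation:
d1 = 0.0118108049; d2 = -0.2631891951
phi(d1) = 0.3989144561; exp(-qT) = 0.9985011244; exp(-rT) = 0.9898023522
Vega = S * exp(-qT) * phi(d1) * sqrt(T) = 57.3800 * 0.9985011244 * 0.3989144561 * 0.5000000000 = 11.427701


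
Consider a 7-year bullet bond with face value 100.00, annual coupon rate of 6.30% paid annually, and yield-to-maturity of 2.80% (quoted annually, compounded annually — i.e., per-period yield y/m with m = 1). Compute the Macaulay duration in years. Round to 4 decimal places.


Coupon per period c = face * coupon_rate / m = 6.300000
Periods per year m = 1; per-period yield y/m = 0.028000
Number of cashflows N = 7
Cashflows (t years, CF_t, discount factor 1/(1+y/m)^(m*t), PV):
  t = 1.0000: CF_t = 6.300000, DF = 0.972763, PV = 6.128405
  t = 2.0000: CF_t = 6.300000, DF = 0.946267, PV = 5.961483
  t = 3.0000: CF_t = 6.300000, DF = 0.920493, PV = 5.799108
  t = 4.0000: CF_t = 6.300000, DF = 0.895422, PV = 5.641156
  t = 5.0000: CF_t = 6.300000, DF = 0.871033, PV = 5.487506
  t = 6.0000: CF_t = 6.300000, DF = 0.847308, PV = 5.338040
  t = 7.0000: CF_t = 106.300000, DF = 0.824230, PV = 87.615605
Price P = sum_t PV_t = 121.971302
Macaulay numerator sum_t t * PV_t:
  t * PV_t at t = 1.0000: 6.128405
  t * PV_t at t = 2.0000: 11.922966
  t * PV_t at t = 3.0000: 17.397324
  t * PV_t at t = 4.0000: 22.564623
  t * PV_t at t = 5.0000: 27.437528
  t * PV_t at t = 6.0000: 32.028243
  t * PV_t at t = 7.0000: 613.309232
Macaulay duration D = (sum_t t * PV_t) / P = 730.788321 / 121.971302 = 5.991478

Answer: Macaulay duration = 5.9915 years


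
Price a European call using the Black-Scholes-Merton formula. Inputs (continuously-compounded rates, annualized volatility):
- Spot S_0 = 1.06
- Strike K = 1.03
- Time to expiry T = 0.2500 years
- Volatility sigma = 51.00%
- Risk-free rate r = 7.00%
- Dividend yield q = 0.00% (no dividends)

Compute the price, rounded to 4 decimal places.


d1 = (ln(S/K) + (r - q + 0.5*sigma^2) * T) / (sigma * sqrt(T)) = 0.30871610
d2 = d1 - sigma * sqrt(T) = 0.05371610
exp(-rT) = 0.98265224; exp(-qT) = 1.00000000
C = S_0 * exp(-qT) * N(d1) - K * exp(-rT) * N(d2)
N(d1) = 0.62123125; N(d2) = 0.52141932
C = 1.0600 * 1.00000000 * 0.62123125 - 1.0300 * 0.98265224 * 0.52141932 = 0.1308

Answer: Price = 0.1308


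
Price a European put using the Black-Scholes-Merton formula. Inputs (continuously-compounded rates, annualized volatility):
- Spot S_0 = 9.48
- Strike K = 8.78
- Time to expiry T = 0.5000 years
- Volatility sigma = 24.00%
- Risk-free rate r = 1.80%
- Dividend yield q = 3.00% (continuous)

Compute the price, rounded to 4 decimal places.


d1 = (ln(S/K) + (r - q + 0.5*sigma^2) * T) / (sigma * sqrt(T)) = 0.50150316
d2 = d1 - sigma * sqrt(T) = 0.33179753
exp(-rT) = 0.99104038; exp(-qT) = 0.98511194
P = K * exp(-rT) * N(-d2) - S_0 * exp(-qT) * N(-d1)
N(-d1) = 0.30800853; N(-d2) = 0.37002107
P = 8.7800 * 0.99104038 * 0.37002107 - 9.4800 * 0.98511194 * 0.30800853 = 0.3432

Answer: Price = 0.3432


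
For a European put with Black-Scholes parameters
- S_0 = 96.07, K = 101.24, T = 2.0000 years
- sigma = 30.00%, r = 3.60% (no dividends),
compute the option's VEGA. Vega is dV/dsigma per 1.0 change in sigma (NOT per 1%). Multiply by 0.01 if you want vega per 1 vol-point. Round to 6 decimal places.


d1 = 0.2582899775; d2 = -0.1659740913
phi(d1) = 0.3858543202; exp(-qT) = 1.0000000000; exp(-rT) = 0.9305308958
Vega = S * exp(-qT) * phi(d1) * sqrt(T) = 96.0700 * 1.0000000000 * 0.3858543202 * 1.4142135624 = 52.423517

Answer: Vega = 52.423517


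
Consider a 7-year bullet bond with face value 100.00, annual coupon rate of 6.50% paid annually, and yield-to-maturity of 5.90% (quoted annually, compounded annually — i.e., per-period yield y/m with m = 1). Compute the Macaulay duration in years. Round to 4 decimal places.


Coupon per period c = face * coupon_rate / m = 6.500000
Periods per year m = 1; per-period yield y/m = 0.059000
Number of cashflows N = 7
Cashflows (t years, CF_t, discount factor 1/(1+y/m)^(m*t), PV):
  t = 1.0000: CF_t = 6.500000, DF = 0.944287, PV = 6.137866
  t = 2.0000: CF_t = 6.500000, DF = 0.891678, PV = 5.795907
  t = 3.0000: CF_t = 6.500000, DF = 0.842000, PV = 5.473000
  t = 4.0000: CF_t = 6.500000, DF = 0.795090, PV = 5.168083
  t = 5.0000: CF_t = 6.500000, DF = 0.750793, PV = 4.880154
  t = 6.0000: CF_t = 6.500000, DF = 0.708964, PV = 4.608267
  t = 7.0000: CF_t = 106.500000, DF = 0.669466, PV = 71.298089
Price P = sum_t PV_t = 103.361367
Macaulay numerator sum_t t * PV_t:
  t * PV_t at t = 1.0000: 6.137866
  t * PV_t at t = 2.0000: 11.591815
  t * PV_t at t = 3.0000: 16.419001
  t * PV_t at t = 4.0000: 20.672334
  t * PV_t at t = 5.0000: 24.400772
  t * PV_t at t = 6.0000: 27.649600
  t * PV_t at t = 7.0000: 499.086620
Macaulay duration D = (sum_t t * PV_t) / P = 605.958007 / 103.361367 = 5.862519

Answer: Macaulay duration = 5.8625 years


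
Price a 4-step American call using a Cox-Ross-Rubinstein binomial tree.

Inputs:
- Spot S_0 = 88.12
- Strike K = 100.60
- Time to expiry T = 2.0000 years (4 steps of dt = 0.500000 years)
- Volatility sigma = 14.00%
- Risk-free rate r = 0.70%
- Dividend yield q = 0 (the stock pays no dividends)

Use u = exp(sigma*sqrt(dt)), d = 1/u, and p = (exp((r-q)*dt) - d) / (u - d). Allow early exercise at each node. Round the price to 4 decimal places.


dt = T/N = 0.500000
u = exp(sigma*sqrt(dt)) = 1.104061; d = 1/u = 0.905747
p = (exp((r-q)*dt) - d) / (u - d) = 0.492951
Discount per step: exp(-r*dt) = 0.996506
Stock lattice S(k, i) with i counting down-moves:
  k=0: S(0,0) = 88.1200
  k=1: S(1,0) = 97.2898; S(1,1) = 79.8145
  k=2: S(2,0) = 107.4139; S(2,1) = 88.1200; S(2,2) = 72.2917
  k=3: S(3,0) = 118.5914; S(3,1) = 97.2898; S(3,2) = 79.8145; S(3,3) = 65.4780
  k=4: S(4,0) = 130.9322; S(4,1) = 107.4139; S(4,2) = 88.1200; S(4,3) = 72.2917; S(4,4) = 59.3065
Terminal payoffs V(N, i) = max(S_T - K, 0):
  V(4,0) = 30.332159; V(4,1) = 6.813881; V(4,2) = 0.000000; V(4,3) = 0.000000; V(4,4) = 0.000000
Backward induction: V(k, i) = exp(-r*dt) * [p * V(k+1, i) + (1-p) * V(k+1, i+1)]; then take max(V_cont, immediate exercise) for American.
  V(3,0) = exp(-r*dt) * [p*30.332159 + (1-p)*6.813881] = 18.342932; exercise = 17.991447; V(3,0) = max -> 18.342932
  V(3,1) = exp(-r*dt) * [p*6.813881 + (1-p)*0.000000] = 3.347175; exercise = 0.000000; V(3,1) = max -> 3.347175
  V(3,2) = exp(-r*dt) * [p*0.000000 + (1-p)*0.000000] = 0.000000; exercise = 0.000000; V(3,2) = max -> 0.000000
  V(3,3) = exp(-r*dt) * [p*0.000000 + (1-p)*0.000000] = 0.000000; exercise = 0.000000; V(3,3) = max -> 0.000000
  V(2,0) = exp(-r*dt) * [p*18.342932 + (1-p)*3.347175] = 10.701830; exercise = 6.813881; V(2,0) = max -> 10.701830
  V(2,1) = exp(-r*dt) * [p*3.347175 + (1-p)*0.000000] = 1.644229; exercise = 0.000000; V(2,1) = max -> 1.644229
  V(2,2) = exp(-r*dt) * [p*0.000000 + (1-p)*0.000000] = 0.000000; exercise = 0.000000; V(2,2) = max -> 0.000000
  V(1,0) = exp(-r*dt) * [p*10.701830 + (1-p)*1.644229] = 6.087839; exercise = 0.000000; V(1,0) = max -> 6.087839
  V(1,1) = exp(-r*dt) * [p*1.644229 + (1-p)*0.000000] = 0.807693; exercise = 0.000000; V(1,1) = max -> 0.807693
  V(0,0) = exp(-r*dt) * [p*6.087839 + (1-p)*0.807693] = 3.398631; exercise = 0.000000; V(0,0) = max -> 3.398631

Answer: Price = V(0,0) = 3.3986


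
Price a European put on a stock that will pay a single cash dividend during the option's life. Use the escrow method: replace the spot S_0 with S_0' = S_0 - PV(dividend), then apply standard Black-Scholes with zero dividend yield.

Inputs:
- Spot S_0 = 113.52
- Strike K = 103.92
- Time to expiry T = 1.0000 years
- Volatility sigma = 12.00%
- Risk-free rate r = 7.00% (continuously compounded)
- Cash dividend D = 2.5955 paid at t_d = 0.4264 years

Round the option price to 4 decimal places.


PV(D) = D * exp(-r * t_d) = 2.5955 * 0.97059305 = 2.51917427
S_0' = S_0 - PV(D) = 113.5200 - 2.51917427 = 111.00082573
d1 = (ln(S_0'/K) + (r + sigma^2/2)*T) / (sigma*sqrt(T)) = 1.19263557
d2 = d1 - sigma*sqrt(T) = 1.07263557
exp(-rT) = 0.93239382
N(-d1) = 0.11650607; N(-d2) = 0.14171733
P = K * exp(-rT) * N(-d2) - S_0' * N(-d1) = 103.9200 * 0.93239382 * 0.14171733 - 111.00082573 * 0.11650607 = 0.7993

Answer: Price = 0.7993


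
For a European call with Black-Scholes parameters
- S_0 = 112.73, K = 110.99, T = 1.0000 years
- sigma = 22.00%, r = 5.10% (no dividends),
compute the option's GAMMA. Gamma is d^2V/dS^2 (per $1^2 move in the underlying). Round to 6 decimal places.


d1 = 0.4125248722; d2 = 0.1925248722
phi(d1) = 0.3664009995; exp(-qT) = 1.0000000000; exp(-rT) = 0.9502786705
Gamma = exp(-qT) * phi(d1) / (S * sigma * sqrt(T)) = 1.0000000000 * 0.3664009995 / (112.7300 * 0.2200 * 1.0000000000) = 0.014774

Answer: Gamma = 0.014774


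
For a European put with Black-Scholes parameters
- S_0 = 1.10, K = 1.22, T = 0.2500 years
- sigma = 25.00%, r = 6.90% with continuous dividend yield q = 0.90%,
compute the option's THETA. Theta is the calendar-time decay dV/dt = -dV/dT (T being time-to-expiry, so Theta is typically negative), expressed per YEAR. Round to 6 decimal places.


d1 = -0.6458254315; d2 = -0.7708254315
phi(d1) = 0.3238471035; exp(-qT) = 0.9977525294; exp(-rT) = 0.9828979294
Theta = -S*exp(-qT)*phi(d1)*sigma/(2*sqrt(T)) + r*K*exp(-rT)*N(-d2) - q*S*exp(-qT)*N(-d1)
N(-d1) = 0.7408037920; N(-d2) = 0.7795947945; sqrt(T) = 0.5000000000
Term 1 = -1.1000 * 0.9977525294 * 0.3238471035 * 0.2500 / (2 * 0.5000000000) = -0.0888577983
Term 2 = 0.0690 * 1.2200 * 0.9828979294 * 0.7795947945 = 0.0645039444
Term 3 = -0.0090 * 1.1000 * 0.9977525294 * 0.7408037920 = -0.0073174747
Theta = -0.0888577983 + (0.0645039444) + (-0.0073174747) = -0.031671

Answer: Theta = -0.031671


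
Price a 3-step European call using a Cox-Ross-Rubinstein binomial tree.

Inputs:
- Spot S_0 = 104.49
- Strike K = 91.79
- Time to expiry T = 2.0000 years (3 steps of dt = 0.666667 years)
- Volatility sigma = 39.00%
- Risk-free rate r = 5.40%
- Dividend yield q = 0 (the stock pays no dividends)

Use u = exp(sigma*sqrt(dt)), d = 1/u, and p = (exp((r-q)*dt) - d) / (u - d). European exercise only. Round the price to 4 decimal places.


dt = T/N = 0.666667
u = exp(sigma*sqrt(dt)) = 1.374972; d = 1/u = 0.727287
p = (exp((r-q)*dt) - d) / (u - d) = 0.477653
Discount per step: exp(-r*dt) = 0.964640
Stock lattice S(k, i) with i counting down-moves:
  k=0: S(0,0) = 104.4900
  k=1: S(1,0) = 143.6709; S(1,1) = 75.9943
  k=2: S(2,0) = 197.5435; S(2,1) = 104.4900; S(2,2) = 55.2697
  k=3: S(3,0) = 271.6168; S(3,1) = 143.6709; S(3,2) = 75.9943; S(3,3) = 40.1969
Terminal payoffs V(N, i) = max(S_T - K, 0):
  V(3,0) = 179.826833; V(3,1) = 51.880867; V(3,2) = 0.000000; V(3,3) = 0.000000
Backward induction: V(k, i) = exp(-r*dt) * [p * V(k+1, i) + (1-p) * V(k+1, i+1)].
  V(2,0) = exp(-r*dt) * [p*179.826833 + (1-p)*51.880867] = 108.999146
  V(2,1) = exp(-r*dt) * [p*51.880867 + (1-p)*0.000000] = 23.904786
  V(2,2) = exp(-r*dt) * [p*0.000000 + (1-p)*0.000000] = 0.000000
  V(1,0) = exp(-r*dt) * [p*108.999146 + (1-p)*23.904786] = 62.267855
  V(1,1) = exp(-r*dt) * [p*23.904786 + (1-p)*0.000000] = 11.014442
  V(0,0) = exp(-r*dt) * [p*62.267855 + (1-p)*11.014442] = 34.240652

Answer: Price = V(0,0) = 34.2407


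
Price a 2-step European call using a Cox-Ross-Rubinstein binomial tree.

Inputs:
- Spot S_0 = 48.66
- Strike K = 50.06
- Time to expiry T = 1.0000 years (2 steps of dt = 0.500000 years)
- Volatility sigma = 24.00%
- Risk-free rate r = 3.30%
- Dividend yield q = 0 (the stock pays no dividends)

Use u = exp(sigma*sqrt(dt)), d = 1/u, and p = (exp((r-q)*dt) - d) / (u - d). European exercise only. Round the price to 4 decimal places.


dt = T/N = 0.500000
u = exp(sigma*sqrt(dt)) = 1.184956; d = 1/u = 0.843913
p = (exp((r-q)*dt) - d) / (u - d) = 0.506457
Discount per step: exp(-r*dt) = 0.983635
Stock lattice S(k, i) with i counting down-moves:
  k=0: S(0,0) = 48.6600
  k=1: S(1,0) = 57.6600; S(1,1) = 41.0648
  k=2: S(2,0) = 68.3245; S(2,1) = 48.6600; S(2,2) = 34.6551
Terminal payoffs V(N, i) = max(S_T - K, 0):
  V(2,0) = 18.264512; V(2,1) = 0.000000; V(2,2) = 0.000000
Backward induction: V(k, i) = exp(-r*dt) * [p * V(k+1, i) + (1-p) * V(k+1, i+1)].
  V(1,0) = exp(-r*dt) * [p*18.264512 + (1-p)*0.000000] = 9.098823
  V(1,1) = exp(-r*dt) * [p*0.000000 + (1-p)*0.000000] = 0.000000
  V(0,0) = exp(-r*dt) * [p*9.098823 + (1-p)*0.000000] = 4.532756

Answer: Price = V(0,0) = 4.5328


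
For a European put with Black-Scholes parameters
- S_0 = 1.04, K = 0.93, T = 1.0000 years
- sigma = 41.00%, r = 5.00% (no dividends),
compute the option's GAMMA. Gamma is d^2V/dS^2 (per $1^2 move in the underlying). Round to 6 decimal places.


Answer: Gamma = 0.781665

Derivation:
d1 = 0.5996131853; d2 = 0.1896131853
phi(d1) = 0.3333019246; exp(-qT) = 1.0000000000; exp(-rT) = 0.9512294245
Gamma = exp(-qT) * phi(d1) / (S * sigma * sqrt(T)) = 1.0000000000 * 0.3333019246 / (1.0400 * 0.4100 * 1.0000000000) = 0.781665


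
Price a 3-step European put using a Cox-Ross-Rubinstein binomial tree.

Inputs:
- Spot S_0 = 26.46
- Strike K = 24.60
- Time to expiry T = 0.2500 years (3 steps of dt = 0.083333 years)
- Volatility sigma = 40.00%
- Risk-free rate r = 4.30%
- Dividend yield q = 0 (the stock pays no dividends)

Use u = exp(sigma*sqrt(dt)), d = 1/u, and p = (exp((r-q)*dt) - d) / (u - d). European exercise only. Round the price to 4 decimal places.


Answer: Price = V(0,0) = 1.1781

Derivation:
dt = T/N = 0.083333
u = exp(sigma*sqrt(dt)) = 1.122401; d = 1/u = 0.890947
p = (exp((r-q)*dt) - d) / (u - d) = 0.486674
Discount per step: exp(-r*dt) = 0.996423
Stock lattice S(k, i) with i counting down-moves:
  k=0: S(0,0) = 26.4600
  k=1: S(1,0) = 29.6987; S(1,1) = 23.5745
  k=2: S(2,0) = 33.3339; S(2,1) = 26.4600; S(2,2) = 21.0036
  k=3: S(3,0) = 37.4140; S(3,1) = 29.6987; S(3,2) = 23.5745; S(3,3) = 18.7131
Terminal payoffs V(N, i) = max(K - S_T, 0):
  V(3,0) = 0.000000; V(3,1) = 0.000000; V(3,2) = 1.025536; V(3,3) = 5.886897
Backward induction: V(k, i) = exp(-r*dt) * [p * V(k+1, i) + (1-p) * V(k+1, i+1)].
  V(2,0) = exp(-r*dt) * [p*0.000000 + (1-p)*0.000000] = 0.000000
  V(2,1) = exp(-r*dt) * [p*0.000000 + (1-p)*1.025536] = 0.524551
  V(2,2) = exp(-r*dt) * [p*1.025536 + (1-p)*5.886897] = 3.508404
  V(1,0) = exp(-r*dt) * [p*0.000000 + (1-p)*0.524551] = 0.268302
  V(1,1) = exp(-r*dt) * [p*0.524551 + (1-p)*3.508404] = 2.048885
  V(0,0) = exp(-r*dt) * [p*0.268302 + (1-p)*2.048885] = 1.178092


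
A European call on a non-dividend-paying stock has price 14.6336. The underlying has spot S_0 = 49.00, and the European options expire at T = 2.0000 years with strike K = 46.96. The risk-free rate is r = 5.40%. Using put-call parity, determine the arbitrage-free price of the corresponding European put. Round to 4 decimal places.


Answer: Put price = 7.7862

Derivation:
Put-call parity: C - P = S_0 * exp(-qT) - K * exp(-rT).
S_0 * exp(-qT) = 49.0000 * 1.00000000 = 49.00000000
K * exp(-rT) = 46.9600 * 0.89762760 = 42.15259193
P = C - S*exp(-qT) + K*exp(-rT)
P = 14.6336 - 49.00000000 + 42.15259193 = 7.7862


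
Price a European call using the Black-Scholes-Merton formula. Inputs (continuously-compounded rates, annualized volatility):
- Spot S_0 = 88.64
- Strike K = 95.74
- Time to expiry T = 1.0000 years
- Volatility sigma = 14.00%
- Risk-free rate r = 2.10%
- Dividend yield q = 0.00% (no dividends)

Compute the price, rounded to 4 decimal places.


d1 = (ln(S/K) + (r - q + 0.5*sigma^2) * T) / (sigma * sqrt(T)) = -0.33037829
d2 = d1 - sigma * sqrt(T) = -0.47037829
exp(-rT) = 0.97921896; exp(-qT) = 1.00000000
C = S_0 * exp(-qT) * N(d1) - K * exp(-rT) * N(d2)
N(d1) = 0.37055707; N(d2) = 0.31904239
C = 88.6400 * 1.00000000 * 0.37055707 - 95.7400 * 0.97921896 * 0.31904239 = 2.9358

Answer: Price = 2.9358


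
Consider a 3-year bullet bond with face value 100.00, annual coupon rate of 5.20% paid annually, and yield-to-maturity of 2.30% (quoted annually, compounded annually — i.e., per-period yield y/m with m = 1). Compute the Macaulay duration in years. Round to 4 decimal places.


Answer: Macaulay duration = 2.8603 years

Derivation:
Coupon per period c = face * coupon_rate / m = 5.200000
Periods per year m = 1; per-period yield y/m = 0.023000
Number of cashflows N = 3
Cashflows (t years, CF_t, discount factor 1/(1+y/m)^(m*t), PV):
  t = 1.0000: CF_t = 5.200000, DF = 0.977517, PV = 5.083089
  t = 2.0000: CF_t = 5.200000, DF = 0.955540, PV = 4.968806
  t = 3.0000: CF_t = 105.200000, DF = 0.934056, PV = 98.262733
Price P = sum_t PV_t = 108.314628
Macaulay numerator sum_t t * PV_t:
  t * PV_t at t = 1.0000: 5.083089
  t * PV_t at t = 2.0000: 9.937613
  t * PV_t at t = 3.0000: 294.788199
Macaulay duration D = (sum_t t * PV_t) / P = 309.808900 / 108.314628 = 2.860268


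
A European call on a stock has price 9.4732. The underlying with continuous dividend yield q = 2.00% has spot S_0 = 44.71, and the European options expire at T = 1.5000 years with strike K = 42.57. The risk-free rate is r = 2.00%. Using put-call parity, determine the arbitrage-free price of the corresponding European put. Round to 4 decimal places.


Answer: Put price = 7.3964

Derivation:
Put-call parity: C - P = S_0 * exp(-qT) - K * exp(-rT).
S_0 * exp(-qT) = 44.7100 * 0.97044553 = 43.38861980
K * exp(-rT) = 42.5700 * 0.97044553 = 41.31186636
P = C - S*exp(-qT) + K*exp(-rT)
P = 9.4732 - 43.38861980 + 41.31186636 = 7.3964


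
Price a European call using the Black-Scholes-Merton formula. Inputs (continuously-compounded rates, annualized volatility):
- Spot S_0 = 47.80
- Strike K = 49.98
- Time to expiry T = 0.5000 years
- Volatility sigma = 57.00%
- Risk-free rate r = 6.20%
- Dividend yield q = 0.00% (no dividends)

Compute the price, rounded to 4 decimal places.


d1 = (ln(S/K) + (r - q + 0.5*sigma^2) * T) / (sigma * sqrt(T)) = 0.16778953
d2 = d1 - sigma * sqrt(T) = -0.23526134
exp(-rT) = 0.96947557; exp(-qT) = 1.00000000
C = S_0 * exp(-qT) * N(d1) - K * exp(-rT) * N(d2)
N(d1) = 0.56662557; N(d2) = 0.40700295
C = 47.8000 * 1.00000000 * 0.56662557 - 49.9800 * 0.96947557 * 0.40700295 = 7.3636

Answer: Price = 7.3636


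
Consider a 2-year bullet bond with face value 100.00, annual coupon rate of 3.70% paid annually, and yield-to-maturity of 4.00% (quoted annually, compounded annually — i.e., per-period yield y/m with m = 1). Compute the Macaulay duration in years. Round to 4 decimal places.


Coupon per period c = face * coupon_rate / m = 3.700000
Periods per year m = 1; per-period yield y/m = 0.040000
Number of cashflows N = 2
Cashflows (t years, CF_t, discount factor 1/(1+y/m)^(m*t), PV):
  t = 1.0000: CF_t = 3.700000, DF = 0.961538, PV = 3.557692
  t = 2.0000: CF_t = 103.700000, DF = 0.924556, PV = 95.876479
Price P = sum_t PV_t = 99.434172
Macaulay numerator sum_t t * PV_t:
  t * PV_t at t = 1.0000: 3.557692
  t * PV_t at t = 2.0000: 191.752959
Macaulay duration D = (sum_t t * PV_t) / P = 195.310651 / 99.434172 = 1.964221

Answer: Macaulay duration = 1.9642 years


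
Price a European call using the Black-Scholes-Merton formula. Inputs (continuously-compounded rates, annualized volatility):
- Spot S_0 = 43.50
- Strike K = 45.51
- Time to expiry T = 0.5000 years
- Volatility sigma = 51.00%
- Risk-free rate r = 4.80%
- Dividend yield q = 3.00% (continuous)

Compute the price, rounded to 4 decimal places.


Answer: Price = 5.4866

Derivation:
d1 = (ln(S/K) + (r - q + 0.5*sigma^2) * T) / (sigma * sqrt(T)) = 0.08001081
d2 = d1 - sigma * sqrt(T) = -0.28061365
exp(-rT) = 0.97628571; exp(-qT) = 0.98511194
C = S_0 * exp(-qT) * N(d1) - K * exp(-rT) * N(d2)
N(d1) = 0.53188567; N(d2) = 0.38950337
C = 43.5000 * 0.98511194 * 0.53188567 - 45.5100 * 0.97628571 * 0.38950337 = 5.4866


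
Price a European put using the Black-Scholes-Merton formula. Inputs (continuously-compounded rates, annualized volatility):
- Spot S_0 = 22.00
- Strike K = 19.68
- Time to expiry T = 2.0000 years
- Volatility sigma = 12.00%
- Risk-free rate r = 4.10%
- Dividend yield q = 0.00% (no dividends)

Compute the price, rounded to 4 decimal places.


d1 = (ln(S/K) + (r - q + 0.5*sigma^2) * T) / (sigma * sqrt(T)) = 1.22470636
d2 = d1 - sigma * sqrt(T) = 1.05500074
exp(-rT) = 0.92127196; exp(-qT) = 1.00000000
P = K * exp(-rT) * N(-d2) - S_0 * exp(-qT) * N(-d1)
N(-d1) = 0.11034294; N(-d2) = 0.14571249
P = 19.6800 * 0.92127196 * 0.14571249 - 22.0000 * 1.00000000 * 0.11034294 = 0.2143

Answer: Price = 0.2143
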